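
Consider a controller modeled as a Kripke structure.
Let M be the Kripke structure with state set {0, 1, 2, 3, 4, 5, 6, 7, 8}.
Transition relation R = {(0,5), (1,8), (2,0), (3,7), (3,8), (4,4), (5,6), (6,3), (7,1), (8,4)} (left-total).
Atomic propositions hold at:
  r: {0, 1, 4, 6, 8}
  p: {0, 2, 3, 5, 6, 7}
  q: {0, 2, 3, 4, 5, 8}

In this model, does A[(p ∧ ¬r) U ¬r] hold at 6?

No

Sat(¬r) = {2, 3, 5, 7}
Sat(p ∧ ¬r) = {2, 3, 5, 7}
A[(p ∧ ¬r) U ¬r]: least fixpoint, start Z0 = Sat(¬r) = {2, 3, 5, 7}, add states in Sat(p ∧ ¬r) with every successor in Z. Already a fixed point.
Sat(A[(p ∧ ¬r) U ¬r]) = {2, 3, 5, 7}
6 ∉ Sat(A[(p ∧ ¬r) U ¬r]) = {2, 3, 5, 7}, so the formula does not hold at 6.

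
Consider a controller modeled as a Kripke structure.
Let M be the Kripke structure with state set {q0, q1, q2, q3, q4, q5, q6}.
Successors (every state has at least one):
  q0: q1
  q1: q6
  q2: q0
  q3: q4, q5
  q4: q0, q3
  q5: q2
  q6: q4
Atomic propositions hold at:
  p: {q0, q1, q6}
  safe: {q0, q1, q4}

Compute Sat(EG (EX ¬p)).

{q3, q4, q6}

Sat(¬p) = {q2, q3, q4, q5}
Sat(EX ¬p) = {s : some successor in {q2, q3, q4, q5}} = {q3, q4, q5, q6}
EG (EX ¬p): greatest fixpoint, start Z0 = {q3, q4, q5, q6}, keep only states in Sat with some successor in Z. Z1 = {q3, q4, q6}; fixed.
Sat(EG (EX ¬p)) = {q3, q4, q6}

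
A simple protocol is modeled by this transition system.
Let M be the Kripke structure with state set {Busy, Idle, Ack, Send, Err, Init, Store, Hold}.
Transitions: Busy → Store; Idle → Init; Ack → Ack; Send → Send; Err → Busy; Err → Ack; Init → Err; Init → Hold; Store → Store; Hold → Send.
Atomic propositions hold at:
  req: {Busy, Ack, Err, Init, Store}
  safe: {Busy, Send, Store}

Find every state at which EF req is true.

{Busy, Idle, Ack, Err, Init, Store}

EF req: least fixpoint, start Z0 = {Busy, Ack, Err, Init, Store}, add states with some successor in Z. Z1 = {Busy, Idle, Ack, Err, Init, Store}; fixed.
Sat(EF req) = {Busy, Idle, Ack, Err, Init, Store}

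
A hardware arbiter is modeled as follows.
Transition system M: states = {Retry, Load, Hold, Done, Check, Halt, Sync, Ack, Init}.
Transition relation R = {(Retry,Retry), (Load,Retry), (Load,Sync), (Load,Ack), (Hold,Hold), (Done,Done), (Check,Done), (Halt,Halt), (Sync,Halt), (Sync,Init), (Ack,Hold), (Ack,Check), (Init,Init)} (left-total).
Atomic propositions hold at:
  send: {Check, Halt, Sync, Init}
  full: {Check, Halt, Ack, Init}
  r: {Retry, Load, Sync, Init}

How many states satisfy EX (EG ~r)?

7

Sat(~r) = {Hold, Done, Check, Halt, Ack}
EG ~r: greatest fixpoint, start Z0 = {Hold, Done, Check, Halt, Ack}, keep only states in Sat with some successor in Z. Already a fixed point.
Sat(EG ~r) = {Hold, Done, Check, Halt, Ack}
Sat(EX (EG ~r)) = {s : some successor in {Hold, Done, Check, Halt, Ack}} = {Load, Hold, Done, Check, Halt, Sync, Ack}
|Sat(EX (EG ~r))| = |{Load, Hold, Done, Check, Halt, Sync, Ack}| = 7.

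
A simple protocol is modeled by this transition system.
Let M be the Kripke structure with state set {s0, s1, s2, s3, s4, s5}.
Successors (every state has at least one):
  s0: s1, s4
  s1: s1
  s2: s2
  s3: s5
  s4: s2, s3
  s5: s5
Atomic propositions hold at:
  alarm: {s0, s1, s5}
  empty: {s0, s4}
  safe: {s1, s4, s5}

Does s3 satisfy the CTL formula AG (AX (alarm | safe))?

Sat(alarm | safe) = {s0, s1, s4, s5}
Sat(AX (alarm | safe)) = {s : every successor in {s0, s1, s4, s5}} = {s0, s1, s3, s5}
AG (AX (alarm | safe)): greatest fixpoint, start Z0 = {s0, s1, s3, s5}, keep only states in Sat with every successor in Z. Z1 = {s1, s3, s5}; fixed.
Sat(AG (AX (alarm | safe))) = {s1, s3, s5}
s3 ∈ Sat(AG (AX (alarm | safe))) = {s1, s3, s5}, so the formula holds at s3.

Yes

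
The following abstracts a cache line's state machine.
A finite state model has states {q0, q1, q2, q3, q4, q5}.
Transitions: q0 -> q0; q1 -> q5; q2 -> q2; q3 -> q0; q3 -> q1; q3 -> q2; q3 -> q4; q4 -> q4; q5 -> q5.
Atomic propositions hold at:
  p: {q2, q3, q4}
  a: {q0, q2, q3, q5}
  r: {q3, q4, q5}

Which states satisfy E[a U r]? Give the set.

E[a U r]: least fixpoint, start Z0 = Sat(r) = {q3, q4, q5}, add states in Sat(a) with some successor in Z. Already a fixed point.
Sat(E[a U r]) = {q3, q4, q5}

{q3, q4, q5}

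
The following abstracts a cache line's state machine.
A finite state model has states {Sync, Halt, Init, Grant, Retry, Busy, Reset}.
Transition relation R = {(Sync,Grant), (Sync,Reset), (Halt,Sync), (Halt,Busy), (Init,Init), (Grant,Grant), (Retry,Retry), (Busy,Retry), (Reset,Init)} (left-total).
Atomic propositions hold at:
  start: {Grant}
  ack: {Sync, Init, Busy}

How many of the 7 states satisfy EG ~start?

6

Sat(~start) = {Sync, Halt, Init, Retry, Busy, Reset}
EG ~start: greatest fixpoint, start Z0 = {Sync, Halt, Init, Retry, Busy, Reset}, keep only states in Sat with some successor in Z. Already a fixed point.
Sat(EG ~start) = {Sync, Halt, Init, Retry, Busy, Reset}
|Sat(EG ~start)| = |{Sync, Halt, Init, Retry, Busy, Reset}| = 6.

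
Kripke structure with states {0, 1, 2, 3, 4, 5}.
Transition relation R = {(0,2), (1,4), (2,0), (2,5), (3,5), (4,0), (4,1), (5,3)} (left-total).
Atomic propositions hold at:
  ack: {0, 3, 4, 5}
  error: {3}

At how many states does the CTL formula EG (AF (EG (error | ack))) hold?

Sat(error | ack) = {0, 3, 4, 5}
EG (error | ack): greatest fixpoint, start Z0 = {0, 3, 4, 5}, keep only states in Sat with some successor in Z. Z1 = {3, 4, 5}; Z2 = {3, 5}; fixed.
Sat(EG (error | ack)) = {3, 5}
AF (EG (error | ack)): least fixpoint, start Z0 = {3, 5}, add states with every successor in Z. Already a fixed point.
Sat(AF (EG (error | ack))) = {3, 5}
EG (AF (EG (error | ack))): greatest fixpoint, start Z0 = {3, 5}, keep only states in Sat with some successor in Z. Already a fixed point.
Sat(EG (AF (EG (error | ack)))) = {3, 5}
|Sat(EG (AF (EG (error | ack))))| = |{3, 5}| = 2.

2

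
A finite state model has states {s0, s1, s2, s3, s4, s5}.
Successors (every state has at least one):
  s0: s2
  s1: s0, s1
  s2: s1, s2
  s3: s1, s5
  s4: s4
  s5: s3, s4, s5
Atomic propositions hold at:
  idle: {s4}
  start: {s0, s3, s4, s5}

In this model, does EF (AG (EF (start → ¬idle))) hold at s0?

Sat(¬idle) = {s0, s1, s2, s3, s5}
Sat(start → ¬idle) = {s0, s1, s2, s3, s5}
EF (start → ¬idle): least fixpoint, start Z0 = {s0, s1, s2, s3, s5}, add states with some successor in Z. Already a fixed point.
Sat(EF (start → ¬idle)) = {s0, s1, s2, s3, s5}
AG (EF (start → ¬idle)): greatest fixpoint, start Z0 = {s0, s1, s2, s3, s5}, keep only states in Sat with every successor in Z. Z1 = {s0, s1, s2, s3}; Z2 = {s0, s1, s2}; fixed.
Sat(AG (EF (start → ¬idle))) = {s0, s1, s2}
EF (AG (EF (start → ¬idle))): least fixpoint, start Z0 = {s0, s1, s2}, add states with some successor in Z. Z1 = {s0, s1, s2, s3}; Z2 = {s0, s1, s2, s3, s5}; fixed.
Sat(EF (AG (EF (start → ¬idle)))) = {s0, s1, s2, s3, s5}
s0 ∈ Sat(EF (AG (EF (start → ¬idle)))) = {s0, s1, s2, s3, s5}, so the formula holds at s0.

Yes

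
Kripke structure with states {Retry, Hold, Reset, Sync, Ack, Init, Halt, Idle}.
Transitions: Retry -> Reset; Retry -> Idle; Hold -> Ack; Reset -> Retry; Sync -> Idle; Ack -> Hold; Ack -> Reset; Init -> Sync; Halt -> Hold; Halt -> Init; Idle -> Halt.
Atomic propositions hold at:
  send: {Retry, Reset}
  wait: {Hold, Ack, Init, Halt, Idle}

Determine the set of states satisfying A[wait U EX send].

Sat(EX send) = {s : some successor in {Retry, Reset}} = {Retry, Reset, Ack}
A[wait U EX send]: least fixpoint, start Z0 = Sat(EX send) = {Retry, Reset, Ack}, add states in Sat(wait) with every successor in Z. Z1 = {Retry, Hold, Reset, Ack}; fixed.
Sat(A[wait U EX send]) = {Retry, Hold, Reset, Ack}

{Retry, Hold, Reset, Ack}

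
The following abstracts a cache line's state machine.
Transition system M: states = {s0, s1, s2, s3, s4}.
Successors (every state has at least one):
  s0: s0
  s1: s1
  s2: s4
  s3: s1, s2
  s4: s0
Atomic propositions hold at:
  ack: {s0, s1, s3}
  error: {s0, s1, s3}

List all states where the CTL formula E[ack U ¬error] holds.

{s2, s3, s4}

Sat(¬error) = {s2, s4}
E[ack U ¬error]: least fixpoint, start Z0 = Sat(¬error) = {s2, s4}, add states in Sat(ack) with some successor in Z. Z1 = {s2, s3, s4}; fixed.
Sat(E[ack U ¬error]) = {s2, s3, s4}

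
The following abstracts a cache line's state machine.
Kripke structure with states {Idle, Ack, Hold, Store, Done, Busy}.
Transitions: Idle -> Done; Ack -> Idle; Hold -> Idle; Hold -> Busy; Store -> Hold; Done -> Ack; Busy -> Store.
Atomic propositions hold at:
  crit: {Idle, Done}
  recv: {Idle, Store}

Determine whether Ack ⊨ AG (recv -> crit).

Yes

Sat(recv -> crit) = {Idle, Ack, Hold, Done, Busy}
AG (recv -> crit): greatest fixpoint, start Z0 = {Idle, Ack, Hold, Done, Busy}, keep only states in Sat with every successor in Z. Z1 = {Idle, Ack, Hold, Done}; Z2 = {Idle, Ack, Done}; fixed.
Sat(AG (recv -> crit)) = {Idle, Ack, Done}
Ack ∈ Sat(AG (recv -> crit)) = {Idle, Ack, Done}, so the formula holds at Ack.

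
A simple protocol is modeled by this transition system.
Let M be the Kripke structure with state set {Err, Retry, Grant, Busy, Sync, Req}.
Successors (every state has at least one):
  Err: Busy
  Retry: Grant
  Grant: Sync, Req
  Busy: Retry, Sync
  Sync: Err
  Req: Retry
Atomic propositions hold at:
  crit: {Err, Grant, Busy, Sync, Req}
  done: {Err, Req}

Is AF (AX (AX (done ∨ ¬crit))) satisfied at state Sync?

No

Sat(¬crit) = {Retry}
Sat(done ∨ ¬crit) = {Err, Retry, Req}
Sat(AX (done ∨ ¬crit)) = {s : every successor in {Err, Retry, Req}} = {Sync, Req}
Sat(AX (AX (done ∨ ¬crit))) = {s : every successor in {Sync, Req}} = {Grant}
AF (AX (AX (done ∨ ¬crit))): least fixpoint, start Z0 = {Grant}, add states with every successor in Z. Z1 = {Retry, Grant}; Z2 = {Retry, Grant, Req}; fixed.
Sat(AF (AX (AX (done ∨ ¬crit)))) = {Retry, Grant, Req}
Sync ∉ Sat(AF (AX (AX (done ∨ ¬crit)))) = {Retry, Grant, Req}, so the formula does not hold at Sync.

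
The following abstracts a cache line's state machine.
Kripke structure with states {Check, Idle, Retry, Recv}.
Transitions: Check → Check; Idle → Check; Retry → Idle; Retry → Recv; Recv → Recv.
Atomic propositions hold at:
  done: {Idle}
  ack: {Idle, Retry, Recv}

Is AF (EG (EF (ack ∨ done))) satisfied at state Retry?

Sat(ack ∨ done) = {Idle, Retry, Recv}
EF (ack ∨ done): least fixpoint, start Z0 = {Idle, Retry, Recv}, add states with some successor in Z. Already a fixed point.
Sat(EF (ack ∨ done)) = {Idle, Retry, Recv}
EG (EF (ack ∨ done)): greatest fixpoint, start Z0 = {Idle, Retry, Recv}, keep only states in Sat with some successor in Z. Z1 = {Retry, Recv}; fixed.
Sat(EG (EF (ack ∨ done))) = {Retry, Recv}
AF (EG (EF (ack ∨ done))): least fixpoint, start Z0 = {Retry, Recv}, add states with every successor in Z. Already a fixed point.
Sat(AF (EG (EF (ack ∨ done)))) = {Retry, Recv}
Retry ∈ Sat(AF (EG (EF (ack ∨ done)))) = {Retry, Recv}, so the formula holds at Retry.

Yes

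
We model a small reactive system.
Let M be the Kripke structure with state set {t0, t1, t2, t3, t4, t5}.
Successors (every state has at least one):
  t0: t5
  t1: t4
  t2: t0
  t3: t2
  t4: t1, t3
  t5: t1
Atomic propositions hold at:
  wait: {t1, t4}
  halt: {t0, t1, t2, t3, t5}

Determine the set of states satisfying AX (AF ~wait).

Sat(~wait) = {t0, t2, t3, t5}
AF ~wait: least fixpoint, start Z0 = {t0, t2, t3, t5}, add states with every successor in Z. Already a fixed point.
Sat(AF ~wait) = {t0, t2, t3, t5}
Sat(AX (AF ~wait)) = {s : every successor in {t0, t2, t3, t5}} = {t0, t2, t3}

{t0, t2, t3}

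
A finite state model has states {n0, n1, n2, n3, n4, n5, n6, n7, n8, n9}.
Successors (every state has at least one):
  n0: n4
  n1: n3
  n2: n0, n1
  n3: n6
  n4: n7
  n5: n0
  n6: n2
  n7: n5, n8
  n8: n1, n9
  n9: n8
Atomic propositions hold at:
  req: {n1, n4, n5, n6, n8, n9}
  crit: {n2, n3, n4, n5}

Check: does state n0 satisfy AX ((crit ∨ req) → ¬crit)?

No

Sat(crit ∨ req) = {n1, n2, n3, n4, n5, n6, n8, n9}
Sat(¬crit) = {n0, n1, n6, n7, n8, n9}
Sat((crit ∨ req) → ¬crit) = {n0, n1, n6, n7, n8, n9}
Sat(AX ((crit ∨ req) → ¬crit)) = {s : every successor in {n0, n1, n6, n7, n8, n9}} = {n2, n3, n4, n5, n8, n9}
n0 ∉ Sat(AX ((crit ∨ req) → ¬crit)) = {n2, n3, n4, n5, n8, n9}, so the formula does not hold at n0.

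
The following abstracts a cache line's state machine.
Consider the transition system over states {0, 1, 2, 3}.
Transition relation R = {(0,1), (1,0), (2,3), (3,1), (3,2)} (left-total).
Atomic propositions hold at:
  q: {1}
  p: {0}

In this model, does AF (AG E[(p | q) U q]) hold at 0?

Yes

Sat(p | q) = {0, 1}
E[(p | q) U q]: least fixpoint, start Z0 = Sat(q) = {1}, add states in Sat(p | q) with some successor in Z. Z1 = {0, 1}; fixed.
Sat(E[(p | q) U q]) = {0, 1}
AG E[(p | q) U q]: greatest fixpoint, start Z0 = {0, 1}, keep only states in Sat with every successor in Z. Already a fixed point.
Sat(AG E[(p | q) U q]) = {0, 1}
AF (AG E[(p | q) U q]): least fixpoint, start Z0 = {0, 1}, add states with every successor in Z. Already a fixed point.
Sat(AF (AG E[(p | q) U q])) = {0, 1}
0 ∈ Sat(AF (AG E[(p | q) U q])) = {0, 1}, so the formula holds at 0.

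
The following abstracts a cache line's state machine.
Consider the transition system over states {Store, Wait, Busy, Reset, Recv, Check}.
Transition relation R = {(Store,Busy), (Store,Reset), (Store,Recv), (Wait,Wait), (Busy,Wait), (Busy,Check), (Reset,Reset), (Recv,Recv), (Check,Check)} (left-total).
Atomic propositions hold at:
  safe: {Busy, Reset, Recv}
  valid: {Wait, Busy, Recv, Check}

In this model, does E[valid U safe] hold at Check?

No

E[valid U safe]: least fixpoint, start Z0 = Sat(safe) = {Busy, Reset, Recv}, add states in Sat(valid) with some successor in Z. Already a fixed point.
Sat(E[valid U safe]) = {Busy, Reset, Recv}
Check ∉ Sat(E[valid U safe]) = {Busy, Reset, Recv}, so the formula does not hold at Check.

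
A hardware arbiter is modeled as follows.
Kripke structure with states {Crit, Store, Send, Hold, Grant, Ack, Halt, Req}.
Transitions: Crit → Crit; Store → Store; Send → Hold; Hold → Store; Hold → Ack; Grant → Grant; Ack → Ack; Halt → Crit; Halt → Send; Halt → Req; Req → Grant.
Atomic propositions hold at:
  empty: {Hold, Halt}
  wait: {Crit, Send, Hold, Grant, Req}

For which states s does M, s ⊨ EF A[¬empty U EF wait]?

Sat(¬empty) = {Crit, Store, Send, Grant, Ack, Req}
EF wait: least fixpoint, start Z0 = {Crit, Send, Hold, Grant, Req}, add states with some successor in Z. Z1 = {Crit, Send, Hold, Grant, Halt, Req}; fixed.
Sat(EF wait) = {Crit, Send, Hold, Grant, Halt, Req}
A[¬empty U EF wait]: least fixpoint, start Z0 = Sat(EF wait) = {Crit, Send, Hold, Grant, Halt, Req}, add states in Sat(¬empty) with every successor in Z. Already a fixed point.
Sat(A[¬empty U EF wait]) = {Crit, Send, Hold, Grant, Halt, Req}
EF A[¬empty U EF wait]: least fixpoint, start Z0 = {Crit, Send, Hold, Grant, Halt, Req}, add states with some successor in Z. Already a fixed point.
Sat(EF A[¬empty U EF wait]) = {Crit, Send, Hold, Grant, Halt, Req}

{Crit, Send, Hold, Grant, Halt, Req}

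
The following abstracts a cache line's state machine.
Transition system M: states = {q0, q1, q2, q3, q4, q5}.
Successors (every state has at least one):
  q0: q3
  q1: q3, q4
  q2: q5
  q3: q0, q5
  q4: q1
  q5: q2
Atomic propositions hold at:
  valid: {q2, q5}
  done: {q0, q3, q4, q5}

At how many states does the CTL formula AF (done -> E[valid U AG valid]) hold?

4

AG valid: greatest fixpoint, start Z0 = {q2, q5}, keep only states in Sat with every successor in Z. Already a fixed point.
Sat(AG valid) = {q2, q5}
E[valid U AG valid]: least fixpoint, start Z0 = Sat(AG valid) = {q2, q5}, add states in Sat(valid) with some successor in Z. Already a fixed point.
Sat(E[valid U AG valid]) = {q2, q5}
Sat(done -> E[valid U AG valid]) = {q1, q2, q5}
AF (done -> E[valid U AG valid]): least fixpoint, start Z0 = {q1, q2, q5}, add states with every successor in Z. Z1 = {q1, q2, q4, q5}; fixed.
Sat(AF (done -> E[valid U AG valid])) = {q1, q2, q4, q5}
|Sat(AF (done -> E[valid U AG valid]))| = |{q1, q2, q4, q5}| = 4.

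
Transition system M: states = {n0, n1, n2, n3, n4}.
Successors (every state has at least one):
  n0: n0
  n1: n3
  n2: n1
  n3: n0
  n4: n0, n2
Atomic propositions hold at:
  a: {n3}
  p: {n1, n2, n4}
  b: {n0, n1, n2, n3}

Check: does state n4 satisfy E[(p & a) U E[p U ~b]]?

Yes

Sat(p & a) = ∅
Sat(~b) = {n4}
E[p U ~b]: least fixpoint, start Z0 = Sat(~b) = {n4}, add states in Sat(p) with some successor in Z. Already a fixed point.
Sat(E[p U ~b]) = {n4}
E[(p & a) U E[p U ~b]]: least fixpoint, start Z0 = Sat(E[p U ~b]) = {n4}, add states in Sat(p & a) with some successor in Z. Already a fixed point.
Sat(E[(p & a) U E[p U ~b]]) = {n4}
n4 ∈ Sat(E[(p & a) U E[p U ~b]]) = {n4}, so the formula holds at n4.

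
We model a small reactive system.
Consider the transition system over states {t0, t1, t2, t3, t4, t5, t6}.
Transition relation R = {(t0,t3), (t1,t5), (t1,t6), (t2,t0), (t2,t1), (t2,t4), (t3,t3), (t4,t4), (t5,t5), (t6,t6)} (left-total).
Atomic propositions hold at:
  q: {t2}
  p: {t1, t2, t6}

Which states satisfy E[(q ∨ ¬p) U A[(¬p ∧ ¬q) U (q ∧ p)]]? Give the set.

Sat(¬p) = {t0, t3, t4, t5}
Sat(q ∨ ¬p) = {t0, t2, t3, t4, t5}
Sat(¬q) = {t0, t1, t3, t4, t5, t6}
Sat(¬p ∧ ¬q) = {t0, t3, t4, t5}
Sat(q ∧ p) = {t2}
A[(¬p ∧ ¬q) U (q ∧ p)]: least fixpoint, start Z0 = Sat((q ∧ p)) = {t2}, add states in Sat(¬p ∧ ¬q) with every successor in Z. Already a fixed point.
Sat(A[(¬p ∧ ¬q) U (q ∧ p)]) = {t2}
E[(q ∨ ¬p) U A[(¬p ∧ ¬q) U (q ∧ p)]]: least fixpoint, start Z0 = Sat(A[(¬p ∧ ¬q) U (q ∧ p)]) = {t2}, add states in Sat(q ∨ ¬p) with some successor in Z. Already a fixed point.
Sat(E[(q ∨ ¬p) U A[(¬p ∧ ¬q) U (q ∧ p)]]) = {t2}

{t2}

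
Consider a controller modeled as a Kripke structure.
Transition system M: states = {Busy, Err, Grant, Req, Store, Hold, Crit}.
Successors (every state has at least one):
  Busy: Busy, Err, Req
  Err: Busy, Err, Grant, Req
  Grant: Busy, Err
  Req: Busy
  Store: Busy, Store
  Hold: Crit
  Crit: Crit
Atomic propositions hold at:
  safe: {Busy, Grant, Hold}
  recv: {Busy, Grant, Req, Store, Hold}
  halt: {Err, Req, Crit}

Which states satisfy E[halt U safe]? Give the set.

{Busy, Err, Grant, Req, Hold}

E[halt U safe]: least fixpoint, start Z0 = Sat(safe) = {Busy, Grant, Hold}, add states in Sat(halt) with some successor in Z. Z1 = {Busy, Err, Grant, Req, Hold}; fixed.
Sat(E[halt U safe]) = {Busy, Err, Grant, Req, Hold}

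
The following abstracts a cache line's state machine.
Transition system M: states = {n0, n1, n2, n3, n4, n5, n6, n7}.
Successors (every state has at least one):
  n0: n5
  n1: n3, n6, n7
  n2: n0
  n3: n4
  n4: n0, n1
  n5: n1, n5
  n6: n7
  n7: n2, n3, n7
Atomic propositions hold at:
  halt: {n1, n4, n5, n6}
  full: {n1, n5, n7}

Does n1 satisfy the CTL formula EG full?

Yes

EG full: greatest fixpoint, start Z0 = {n1, n5, n7}, keep only states in Sat with some successor in Z. Already a fixed point.
Sat(EG full) = {n1, n5, n7}
n1 ∈ Sat(EG full) = {n1, n5, n7}, so the formula holds at n1.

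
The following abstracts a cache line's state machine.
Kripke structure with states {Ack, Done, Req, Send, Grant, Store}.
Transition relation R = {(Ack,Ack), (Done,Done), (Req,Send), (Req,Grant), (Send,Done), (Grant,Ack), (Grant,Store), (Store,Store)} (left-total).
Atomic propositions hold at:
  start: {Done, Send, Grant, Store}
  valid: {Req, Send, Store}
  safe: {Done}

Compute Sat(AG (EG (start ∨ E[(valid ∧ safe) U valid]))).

{Done, Send, Store}

Sat(valid ∧ safe) = ∅
E[(valid ∧ safe) U valid]: least fixpoint, start Z0 = Sat(valid) = {Req, Send, Store}, add states in Sat(valid ∧ safe) with some successor in Z. Already a fixed point.
Sat(E[(valid ∧ safe) U valid]) = {Req, Send, Store}
Sat(start ∨ E[(valid ∧ safe) U valid]) = {Done, Req, Send, Grant, Store}
EG (start ∨ E[(valid ∧ safe) U valid]): greatest fixpoint, start Z0 = {Done, Req, Send, Grant, Store}, keep only states in Sat with some successor in Z. Already a fixed point.
Sat(EG (start ∨ E[(valid ∧ safe) U valid])) = {Done, Req, Send, Grant, Store}
AG (EG (start ∨ E[(valid ∧ safe) U valid])): greatest fixpoint, start Z0 = {Done, Req, Send, Grant, Store}, keep only states in Sat with every successor in Z. Z1 = {Done, Req, Send, Store}; Z2 = {Done, Send, Store}; fixed.
Sat(AG (EG (start ∨ E[(valid ∧ safe) U valid]))) = {Done, Send, Store}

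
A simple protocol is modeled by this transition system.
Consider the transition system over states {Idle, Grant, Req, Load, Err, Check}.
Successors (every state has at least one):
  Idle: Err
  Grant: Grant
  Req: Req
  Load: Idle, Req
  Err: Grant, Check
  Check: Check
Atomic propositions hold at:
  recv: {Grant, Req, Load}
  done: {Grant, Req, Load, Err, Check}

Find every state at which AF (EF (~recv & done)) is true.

Sat(~recv) = {Idle, Err, Check}
Sat(~recv & done) = {Err, Check}
EF (~recv & done): least fixpoint, start Z0 = {Err, Check}, add states with some successor in Z. Z1 = {Idle, Err, Check}; Z2 = {Idle, Load, Err, Check}; fixed.
Sat(EF (~recv & done)) = {Idle, Load, Err, Check}
AF (EF (~recv & done)): least fixpoint, start Z0 = {Idle, Load, Err, Check}, add states with every successor in Z. Already a fixed point.
Sat(AF (EF (~recv & done))) = {Idle, Load, Err, Check}

{Idle, Load, Err, Check}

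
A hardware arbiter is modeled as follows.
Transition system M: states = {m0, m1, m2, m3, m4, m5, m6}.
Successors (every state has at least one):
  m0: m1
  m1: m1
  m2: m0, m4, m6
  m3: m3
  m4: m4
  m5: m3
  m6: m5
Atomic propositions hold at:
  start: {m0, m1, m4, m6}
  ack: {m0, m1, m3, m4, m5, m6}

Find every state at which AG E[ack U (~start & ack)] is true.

Sat(~start) = {m2, m3, m5}
Sat(~start & ack) = {m3, m5}
E[ack U (~start & ack)]: least fixpoint, start Z0 = Sat((~start & ack)) = {m3, m5}, add states in Sat(ack) with some successor in Z. Z1 = {m3, m5, m6}; fixed.
Sat(E[ack U (~start & ack)]) = {m3, m5, m6}
AG E[ack U (~start & ack)]: greatest fixpoint, start Z0 = {m3, m5, m6}, keep only states in Sat with every successor in Z. Already a fixed point.
Sat(AG E[ack U (~start & ack)]) = {m3, m5, m6}

{m3, m5, m6}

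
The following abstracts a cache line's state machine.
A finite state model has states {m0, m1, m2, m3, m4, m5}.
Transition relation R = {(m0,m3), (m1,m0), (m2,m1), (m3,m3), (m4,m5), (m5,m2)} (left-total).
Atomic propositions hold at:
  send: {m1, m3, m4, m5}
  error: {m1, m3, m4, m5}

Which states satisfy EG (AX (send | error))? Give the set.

{m0, m3}

Sat(send | error) = {m1, m3, m4, m5}
Sat(AX (send | error)) = {s : every successor in {m1, m3, m4, m5}} = {m0, m2, m3, m4}
EG (AX (send | error)): greatest fixpoint, start Z0 = {m0, m2, m3, m4}, keep only states in Sat with some successor in Z. Z1 = {m0, m3}; fixed.
Sat(EG (AX (send | error))) = {m0, m3}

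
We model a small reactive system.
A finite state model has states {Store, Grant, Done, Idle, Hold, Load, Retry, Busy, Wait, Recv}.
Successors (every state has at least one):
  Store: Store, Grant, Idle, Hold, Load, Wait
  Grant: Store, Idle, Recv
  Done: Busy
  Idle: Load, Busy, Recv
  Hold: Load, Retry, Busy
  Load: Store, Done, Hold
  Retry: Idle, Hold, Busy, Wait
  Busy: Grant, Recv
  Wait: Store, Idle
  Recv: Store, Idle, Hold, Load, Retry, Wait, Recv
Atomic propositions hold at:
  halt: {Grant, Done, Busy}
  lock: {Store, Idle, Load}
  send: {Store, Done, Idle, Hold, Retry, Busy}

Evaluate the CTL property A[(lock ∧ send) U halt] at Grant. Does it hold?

Yes

Sat(lock ∧ send) = {Store, Idle}
A[(lock ∧ send) U halt]: least fixpoint, start Z0 = Sat(halt) = {Grant, Done, Busy}, add states in Sat(lock ∧ send) with every successor in Z. Already a fixed point.
Sat(A[(lock ∧ send) U halt]) = {Grant, Done, Busy}
Grant ∈ Sat(A[(lock ∧ send) U halt]) = {Grant, Done, Busy}, so the formula holds at Grant.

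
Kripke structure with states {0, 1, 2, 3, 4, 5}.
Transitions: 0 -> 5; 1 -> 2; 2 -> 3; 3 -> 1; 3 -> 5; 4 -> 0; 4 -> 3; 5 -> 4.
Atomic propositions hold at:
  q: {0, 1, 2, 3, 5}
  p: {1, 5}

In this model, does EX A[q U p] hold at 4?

Yes

A[q U p]: least fixpoint, start Z0 = Sat(p) = {1, 5}, add states in Sat(q) with every successor in Z. Z1 = {0, 1, 3, 5}; Z2 = {0, 1, 2, 3, 5}; fixed.
Sat(A[q U p]) = {0, 1, 2, 3, 5}
Sat(EX A[q U p]) = {s : some successor in {0, 1, 2, 3, 5}} = {0, 1, 2, 3, 4}
4 ∈ Sat(EX A[q U p]) = {0, 1, 2, 3, 4}, so the formula holds at 4.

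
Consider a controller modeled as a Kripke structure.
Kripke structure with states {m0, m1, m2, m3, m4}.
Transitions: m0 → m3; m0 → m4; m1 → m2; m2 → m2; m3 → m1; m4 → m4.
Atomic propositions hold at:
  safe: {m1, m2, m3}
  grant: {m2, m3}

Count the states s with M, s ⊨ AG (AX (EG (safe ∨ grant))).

3

Sat(safe ∨ grant) = {m1, m2, m3}
EG (safe ∨ grant): greatest fixpoint, start Z0 = {m1, m2, m3}, keep only states in Sat with some successor in Z. Already a fixed point.
Sat(EG (safe ∨ grant)) = {m1, m2, m3}
Sat(AX (EG (safe ∨ grant))) = {s : every successor in {m1, m2, m3}} = {m1, m2, m3}
AG (AX (EG (safe ∨ grant))): greatest fixpoint, start Z0 = {m1, m2, m3}, keep only states in Sat with every successor in Z. Already a fixed point.
Sat(AG (AX (EG (safe ∨ grant)))) = {m1, m2, m3}
|Sat(AG (AX (EG (safe ∨ grant))))| = |{m1, m2, m3}| = 3.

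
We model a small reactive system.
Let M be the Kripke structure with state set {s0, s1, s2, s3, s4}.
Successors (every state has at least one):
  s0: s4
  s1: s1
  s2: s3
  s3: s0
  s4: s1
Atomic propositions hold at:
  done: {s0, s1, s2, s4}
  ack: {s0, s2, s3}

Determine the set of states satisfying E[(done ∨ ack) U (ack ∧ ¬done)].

Sat(done ∨ ack) = {s0, s1, s2, s3, s4}
Sat(¬done) = {s3}
Sat(ack ∧ ¬done) = {s3}
E[(done ∨ ack) U (ack ∧ ¬done)]: least fixpoint, start Z0 = Sat((ack ∧ ¬done)) = {s3}, add states in Sat(done ∨ ack) with some successor in Z. Z1 = {s2, s3}; fixed.
Sat(E[(done ∨ ack) U (ack ∧ ¬done)]) = {s2, s3}

{s2, s3}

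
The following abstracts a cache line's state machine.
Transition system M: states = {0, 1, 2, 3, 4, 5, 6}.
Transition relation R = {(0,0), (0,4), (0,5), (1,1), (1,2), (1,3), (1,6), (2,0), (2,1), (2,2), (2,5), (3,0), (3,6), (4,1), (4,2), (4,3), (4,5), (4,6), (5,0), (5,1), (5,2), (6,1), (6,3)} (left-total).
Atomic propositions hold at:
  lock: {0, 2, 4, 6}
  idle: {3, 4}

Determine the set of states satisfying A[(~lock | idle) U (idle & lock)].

{4}

Sat(~lock) = {1, 3, 5}
Sat(~lock | idle) = {1, 3, 4, 5}
Sat(idle & lock) = {4}
A[(~lock | idle) U (idle & lock)]: least fixpoint, start Z0 = Sat((idle & lock)) = {4}, add states in Sat(~lock | idle) with every successor in Z. Already a fixed point.
Sat(A[(~lock | idle) U (idle & lock)]) = {4}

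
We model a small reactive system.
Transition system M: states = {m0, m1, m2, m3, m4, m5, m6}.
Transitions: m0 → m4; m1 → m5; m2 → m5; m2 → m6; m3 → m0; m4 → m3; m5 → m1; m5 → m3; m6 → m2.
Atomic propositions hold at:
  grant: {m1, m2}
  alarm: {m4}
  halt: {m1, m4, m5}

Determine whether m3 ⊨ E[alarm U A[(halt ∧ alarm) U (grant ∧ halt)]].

Sat(halt ∧ alarm) = {m4}
Sat(grant ∧ halt) = {m1}
A[(halt ∧ alarm) U (grant ∧ halt)]: least fixpoint, start Z0 = Sat((grant ∧ halt)) = {m1}, add states in Sat(halt ∧ alarm) with every successor in Z. Already a fixed point.
Sat(A[(halt ∧ alarm) U (grant ∧ halt)]) = {m1}
E[alarm U A[(halt ∧ alarm) U (grant ∧ halt)]]: least fixpoint, start Z0 = Sat(A[(halt ∧ alarm) U (grant ∧ halt)]) = {m1}, add states in Sat(alarm) with some successor in Z. Already a fixed point.
Sat(E[alarm U A[(halt ∧ alarm) U (grant ∧ halt)]]) = {m1}
m3 ∉ Sat(E[alarm U A[(halt ∧ alarm) U (grant ∧ halt)]]) = {m1}, so the formula does not hold at m3.

No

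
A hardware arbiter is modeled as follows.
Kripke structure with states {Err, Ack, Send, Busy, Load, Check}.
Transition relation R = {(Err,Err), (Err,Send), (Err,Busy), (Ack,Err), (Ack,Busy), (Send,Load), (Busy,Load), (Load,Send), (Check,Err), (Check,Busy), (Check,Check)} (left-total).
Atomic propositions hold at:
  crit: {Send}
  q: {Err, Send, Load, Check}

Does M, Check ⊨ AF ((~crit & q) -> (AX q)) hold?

Sat(~crit) = {Err, Ack, Busy, Load, Check}
Sat(~crit & q) = {Err, Load, Check}
Sat(AX q) = {s : every successor in {Err, Send, Load, Check}} = {Send, Busy, Load}
Sat((~crit & q) -> (AX q)) = {Ack, Send, Busy, Load}
AF ((~crit & q) -> (AX q)): least fixpoint, start Z0 = {Ack, Send, Busy, Load}, add states with every successor in Z. Already a fixed point.
Sat(AF ((~crit & q) -> (AX q))) = {Ack, Send, Busy, Load}
Check ∉ Sat(AF ((~crit & q) -> (AX q))) = {Ack, Send, Busy, Load}, so the formula does not hold at Check.

No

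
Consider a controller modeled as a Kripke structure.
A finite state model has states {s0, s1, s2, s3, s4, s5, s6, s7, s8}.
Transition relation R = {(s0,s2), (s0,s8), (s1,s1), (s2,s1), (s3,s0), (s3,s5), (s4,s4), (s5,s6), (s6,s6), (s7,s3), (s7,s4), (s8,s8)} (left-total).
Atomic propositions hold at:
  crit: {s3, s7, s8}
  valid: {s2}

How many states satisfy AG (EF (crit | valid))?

1

Sat(crit | valid) = {s2, s3, s7, s8}
EF (crit | valid): least fixpoint, start Z0 = {s2, s3, s7, s8}, add states with some successor in Z. Z1 = {s0, s2, s3, s7, s8}; fixed.
Sat(EF (crit | valid)) = {s0, s2, s3, s7, s8}
AG (EF (crit | valid)): greatest fixpoint, start Z0 = {s0, s2, s3, s7, s8}, keep only states in Sat with every successor in Z. Z1 = {s0, s8}; Z2 = {s8}; fixed.
Sat(AG (EF (crit | valid))) = {s8}
|Sat(AG (EF (crit | valid)))| = |{s8}| = 1.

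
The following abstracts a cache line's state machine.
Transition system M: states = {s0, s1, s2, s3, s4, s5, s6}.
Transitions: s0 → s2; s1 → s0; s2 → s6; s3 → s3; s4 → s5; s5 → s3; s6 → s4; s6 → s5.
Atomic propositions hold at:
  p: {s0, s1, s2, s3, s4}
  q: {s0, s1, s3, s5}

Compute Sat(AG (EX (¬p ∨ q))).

Sat(¬p) = {s5, s6}
Sat(¬p ∨ q) = {s0, s1, s3, s5, s6}
Sat(EX (¬p ∨ q)) = {s : some successor in {s0, s1, s3, s5, s6}} = {s1, s2, s3, s4, s5, s6}
AG (EX (¬p ∨ q)): greatest fixpoint, start Z0 = {s1, s2, s3, s4, s5, s6}, keep only states in Sat with every successor in Z. Z1 = {s2, s3, s4, s5, s6}; fixed.
Sat(AG (EX (¬p ∨ q))) = {s2, s3, s4, s5, s6}

{s2, s3, s4, s5, s6}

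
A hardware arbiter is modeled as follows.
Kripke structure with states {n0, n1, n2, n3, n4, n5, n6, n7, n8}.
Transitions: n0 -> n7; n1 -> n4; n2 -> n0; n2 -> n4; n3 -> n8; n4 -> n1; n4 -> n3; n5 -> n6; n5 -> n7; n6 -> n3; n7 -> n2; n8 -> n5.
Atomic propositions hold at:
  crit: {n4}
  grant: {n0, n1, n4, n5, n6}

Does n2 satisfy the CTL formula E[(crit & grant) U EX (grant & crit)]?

Yes

Sat(crit & grant) = {n4}
Sat(grant & crit) = {n4}
Sat(EX (grant & crit)) = {s : some successor in {n4}} = {n1, n2}
E[(crit & grant) U EX (grant & crit)]: least fixpoint, start Z0 = Sat(EX (grant & crit)) = {n1, n2}, add states in Sat(crit & grant) with some successor in Z. Z1 = {n1, n2, n4}; fixed.
Sat(E[(crit & grant) U EX (grant & crit)]) = {n1, n2, n4}
n2 ∈ Sat(E[(crit & grant) U EX (grant & crit)]) = {n1, n2, n4}, so the formula holds at n2.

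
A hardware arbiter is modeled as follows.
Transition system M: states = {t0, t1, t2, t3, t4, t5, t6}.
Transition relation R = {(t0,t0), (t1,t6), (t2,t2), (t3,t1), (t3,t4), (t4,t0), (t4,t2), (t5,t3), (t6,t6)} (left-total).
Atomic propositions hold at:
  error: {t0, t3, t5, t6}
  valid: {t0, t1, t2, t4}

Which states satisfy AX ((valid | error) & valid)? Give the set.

{t0, t2, t3, t4}

Sat(valid | error) = {t0, t1, t2, t3, t4, t5, t6}
Sat((valid | error) & valid) = {t0, t1, t2, t4}
Sat(AX ((valid | error) & valid)) = {s : every successor in {t0, t1, t2, t4}} = {t0, t2, t3, t4}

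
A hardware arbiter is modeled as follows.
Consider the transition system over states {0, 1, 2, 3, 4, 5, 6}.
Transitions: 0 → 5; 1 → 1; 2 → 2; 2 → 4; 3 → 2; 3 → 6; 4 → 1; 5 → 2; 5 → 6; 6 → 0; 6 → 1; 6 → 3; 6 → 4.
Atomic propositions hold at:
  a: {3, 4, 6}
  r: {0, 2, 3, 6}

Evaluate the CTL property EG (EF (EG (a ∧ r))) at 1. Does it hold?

No

Sat(a ∧ r) = {3, 6}
EG (a ∧ r): greatest fixpoint, start Z0 = {3, 6}, keep only states in Sat with some successor in Z. Already a fixed point.
Sat(EG (a ∧ r)) = {3, 6}
EF (EG (a ∧ r)): least fixpoint, start Z0 = {3, 6}, add states with some successor in Z. Z1 = {3, 5, 6}; Z2 = {0, 3, 5, 6}; fixed.
Sat(EF (EG (a ∧ r))) = {0, 3, 5, 6}
EG (EF (EG (a ∧ r))): greatest fixpoint, start Z0 = {0, 3, 5, 6}, keep only states in Sat with some successor in Z. Already a fixed point.
Sat(EG (EF (EG (a ∧ r)))) = {0, 3, 5, 6}
1 ∉ Sat(EG (EF (EG (a ∧ r)))) = {0, 3, 5, 6}, so the formula does not hold at 1.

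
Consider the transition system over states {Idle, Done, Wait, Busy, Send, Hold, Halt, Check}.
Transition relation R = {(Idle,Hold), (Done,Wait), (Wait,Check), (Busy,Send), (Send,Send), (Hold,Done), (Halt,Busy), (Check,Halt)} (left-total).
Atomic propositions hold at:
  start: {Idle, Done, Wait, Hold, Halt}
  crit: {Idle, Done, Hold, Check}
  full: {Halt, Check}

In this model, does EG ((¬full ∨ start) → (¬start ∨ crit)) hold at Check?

Sat(¬full) = {Idle, Done, Wait, Busy, Send, Hold}
Sat(¬full ∨ start) = {Idle, Done, Wait, Busy, Send, Hold, Halt}
Sat(¬start) = {Busy, Send, Check}
Sat(¬start ∨ crit) = {Idle, Done, Busy, Send, Hold, Check}
Sat((¬full ∨ start) → (¬start ∨ crit)) = {Idle, Done, Busy, Send, Hold, Check}
EG ((¬full ∨ start) → (¬start ∨ crit)): greatest fixpoint, start Z0 = {Idle, Done, Busy, Send, Hold, Check}, keep only states in Sat with some successor in Z. Z1 = {Idle, Busy, Send, Hold}; Z2 = {Idle, Busy, Send}; Z3 = {Busy, Send}; fixed.
Sat(EG ((¬full ∨ start) → (¬start ∨ crit))) = {Busy, Send}
Check ∉ Sat(EG ((¬full ∨ start) → (¬start ∨ crit))) = {Busy, Send}, so the formula does not hold at Check.

No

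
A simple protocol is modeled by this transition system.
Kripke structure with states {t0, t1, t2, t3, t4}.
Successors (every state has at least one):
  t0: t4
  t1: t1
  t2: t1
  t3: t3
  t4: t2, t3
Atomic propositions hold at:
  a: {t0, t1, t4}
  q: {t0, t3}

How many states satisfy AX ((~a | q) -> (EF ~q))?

3

Sat(~a) = {t2, t3}
Sat(~a | q) = {t0, t2, t3}
Sat(~q) = {t1, t2, t4}
EF ~q: least fixpoint, start Z0 = {t1, t2, t4}, add states with some successor in Z. Z1 = {t0, t1, t2, t4}; fixed.
Sat(EF ~q) = {t0, t1, t2, t4}
Sat((~a | q) -> (EF ~q)) = {t0, t1, t2, t4}
Sat(AX ((~a | q) -> (EF ~q))) = {s : every successor in {t0, t1, t2, t4}} = {t0, t1, t2}
|Sat(AX ((~a | q) -> (EF ~q)))| = |{t0, t1, t2}| = 3.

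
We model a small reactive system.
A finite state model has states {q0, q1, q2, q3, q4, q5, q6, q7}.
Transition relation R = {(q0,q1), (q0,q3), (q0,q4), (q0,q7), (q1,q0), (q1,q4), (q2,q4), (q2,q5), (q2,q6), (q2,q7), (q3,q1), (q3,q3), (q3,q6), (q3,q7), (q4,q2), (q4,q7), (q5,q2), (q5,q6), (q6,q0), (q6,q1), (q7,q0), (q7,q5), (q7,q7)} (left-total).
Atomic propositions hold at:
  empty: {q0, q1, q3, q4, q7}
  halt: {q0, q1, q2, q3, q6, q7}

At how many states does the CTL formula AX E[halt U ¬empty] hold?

5

Sat(¬empty) = {q2, q5, q6}
E[halt U ¬empty]: least fixpoint, start Z0 = Sat(¬empty) = {q2, q5, q6}, add states in Sat(halt) with some successor in Z. Z1 = {q2, q3, q5, q6, q7}; Z2 = {q0, q2, q3, q5, q6, q7}; Z3 = {q0, q1, q2, q3, q5, q6, q7}; fixed.
Sat(E[halt U ¬empty]) = {q0, q1, q2, q3, q5, q6, q7}
Sat(AX E[halt U ¬empty]) = {s : every successor in {q0, q1, q2, q3, q5, q6, q7}} = {q3, q4, q5, q6, q7}
|Sat(AX E[halt U ¬empty])| = |{q3, q4, q5, q6, q7}| = 5.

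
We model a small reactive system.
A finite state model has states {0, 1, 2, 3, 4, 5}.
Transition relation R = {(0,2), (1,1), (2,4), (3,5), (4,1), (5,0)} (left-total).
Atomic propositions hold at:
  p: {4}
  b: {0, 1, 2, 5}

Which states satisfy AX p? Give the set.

{2}

Sat(AX p) = {s : every successor in {4}} = {2}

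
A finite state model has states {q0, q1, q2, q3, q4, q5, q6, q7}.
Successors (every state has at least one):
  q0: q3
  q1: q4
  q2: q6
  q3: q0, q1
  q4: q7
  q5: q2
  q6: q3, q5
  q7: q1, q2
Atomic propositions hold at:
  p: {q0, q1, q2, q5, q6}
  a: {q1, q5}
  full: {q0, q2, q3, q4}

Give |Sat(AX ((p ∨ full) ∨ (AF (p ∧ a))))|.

Sat(p ∨ full) = {q0, q1, q2, q3, q4, q5, q6}
Sat(p ∧ a) = {q1, q5}
AF (p ∧ a): least fixpoint, start Z0 = {q1, q5}, add states with every successor in Z. Already a fixed point.
Sat(AF (p ∧ a)) = {q1, q5}
Sat((p ∨ full) ∨ (AF (p ∧ a))) = {q0, q1, q2, q3, q4, q5, q6}
Sat(AX ((p ∨ full) ∨ (AF (p ∧ a)))) = {s : every successor in {q0, q1, q2, q3, q4, q5, q6}} = {q0, q1, q2, q3, q5, q6, q7}
|Sat(AX ((p ∨ full) ∨ (AF (p ∧ a))))| = |{q0, q1, q2, q3, q5, q6, q7}| = 7.

7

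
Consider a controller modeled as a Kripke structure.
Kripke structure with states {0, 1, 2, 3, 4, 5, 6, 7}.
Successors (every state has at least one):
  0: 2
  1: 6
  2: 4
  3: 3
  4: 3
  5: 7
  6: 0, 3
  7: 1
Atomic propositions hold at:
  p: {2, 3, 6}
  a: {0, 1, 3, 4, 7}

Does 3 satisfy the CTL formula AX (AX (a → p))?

Sat(a → p) = {2, 3, 5, 6}
Sat(AX (a → p)) = {s : every successor in {2, 3, 5, 6}} = {0, 1, 3, 4}
Sat(AX (AX (a → p))) = {s : every successor in {0, 1, 3, 4}} = {2, 3, 4, 6, 7}
3 ∈ Sat(AX (AX (a → p))) = {2, 3, 4, 6, 7}, so the formula holds at 3.

Yes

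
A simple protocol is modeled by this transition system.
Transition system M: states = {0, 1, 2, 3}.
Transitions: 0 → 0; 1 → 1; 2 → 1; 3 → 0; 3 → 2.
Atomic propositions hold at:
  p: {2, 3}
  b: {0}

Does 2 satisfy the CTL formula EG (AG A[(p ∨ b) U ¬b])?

Sat(p ∨ b) = {0, 2, 3}
Sat(¬b) = {1, 2, 3}
A[(p ∨ b) U ¬b]: least fixpoint, start Z0 = Sat(¬b) = {1, 2, 3}, add states in Sat(p ∨ b) with every successor in Z. Already a fixed point.
Sat(A[(p ∨ b) U ¬b]) = {1, 2, 3}
AG A[(p ∨ b) U ¬b]: greatest fixpoint, start Z0 = {1, 2, 3}, keep only states in Sat with every successor in Z. Z1 = {1, 2}; fixed.
Sat(AG A[(p ∨ b) U ¬b]) = {1, 2}
EG (AG A[(p ∨ b) U ¬b]): greatest fixpoint, start Z0 = {1, 2}, keep only states in Sat with some successor in Z. Already a fixed point.
Sat(EG (AG A[(p ∨ b) U ¬b])) = {1, 2}
2 ∈ Sat(EG (AG A[(p ∨ b) U ¬b])) = {1, 2}, so the formula holds at 2.

Yes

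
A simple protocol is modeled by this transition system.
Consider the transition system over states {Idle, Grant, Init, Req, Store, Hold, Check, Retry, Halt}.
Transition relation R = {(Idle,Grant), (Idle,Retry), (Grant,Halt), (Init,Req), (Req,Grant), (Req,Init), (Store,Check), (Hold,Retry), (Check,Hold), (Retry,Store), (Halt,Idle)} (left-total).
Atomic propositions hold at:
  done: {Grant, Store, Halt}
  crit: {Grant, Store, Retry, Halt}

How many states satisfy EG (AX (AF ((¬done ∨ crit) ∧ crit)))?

Sat(¬done) = {Idle, Init, Req, Hold, Check, Retry}
Sat(¬done ∨ crit) = {Idle, Grant, Init, Req, Store, Hold, Check, Retry, Halt}
Sat((¬done ∨ crit) ∧ crit) = {Grant, Store, Retry, Halt}
AF ((¬done ∨ crit) ∧ crit): least fixpoint, start Z0 = {Grant, Store, Retry, Halt}, add states with every successor in Z. Z1 = {Idle, Grant, Store, Hold, Retry, Halt}; Z2 = {Idle, Grant, Store, Hold, Check, Retry, Halt}; fixed.
Sat(AF ((¬done ∨ crit) ∧ crit)) = {Idle, Grant, Store, Hold, Check, Retry, Halt}
Sat(AX (AF ((¬done ∨ crit) ∧ crit))) = {s : every successor in {Idle, Grant, Store, Hold, Check, Retry, Halt}} = {Idle, Grant, Store, Hold, Check, Retry, Halt}
EG (AX (AF ((¬done ∨ crit) ∧ crit))): greatest fixpoint, start Z0 = {Idle, Grant, Store, Hold, Check, Retry, Halt}, keep only states in Sat with some successor in Z. Already a fixed point.
Sat(EG (AX (AF ((¬done ∨ crit) ∧ crit)))) = {Idle, Grant, Store, Hold, Check, Retry, Halt}
|Sat(EG (AX (AF ((¬done ∨ crit) ∧ crit))))| = |{Idle, Grant, Store, Hold, Check, Retry, Halt}| = 7.

7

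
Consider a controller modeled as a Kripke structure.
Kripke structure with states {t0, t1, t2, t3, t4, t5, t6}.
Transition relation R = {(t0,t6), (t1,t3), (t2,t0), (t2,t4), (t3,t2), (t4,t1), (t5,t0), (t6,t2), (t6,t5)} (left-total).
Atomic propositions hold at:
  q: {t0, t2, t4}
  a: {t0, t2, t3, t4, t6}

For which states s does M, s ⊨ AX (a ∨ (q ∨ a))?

Sat(q ∨ a) = {t0, t2, t3, t4, t6}
Sat(a ∨ (q ∨ a)) = {t0, t2, t3, t4, t6}
Sat(AX (a ∨ (q ∨ a))) = {s : every successor in {t0, t2, t3, t4, t6}} = {t0, t1, t2, t3, t5}

{t0, t1, t2, t3, t5}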